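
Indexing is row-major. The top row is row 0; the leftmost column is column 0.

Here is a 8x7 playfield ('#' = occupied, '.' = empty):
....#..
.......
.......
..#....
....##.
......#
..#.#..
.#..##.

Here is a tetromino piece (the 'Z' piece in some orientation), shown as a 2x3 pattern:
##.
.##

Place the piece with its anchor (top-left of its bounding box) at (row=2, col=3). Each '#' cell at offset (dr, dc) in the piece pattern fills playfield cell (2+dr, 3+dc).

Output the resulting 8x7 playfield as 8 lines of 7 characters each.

Answer: ....#..
.......
...##..
..#.##.
....##.
......#
..#.#..
.#..##.

Derivation:
Fill (2+0,3+0) = (2,3)
Fill (2+0,3+1) = (2,4)
Fill (2+1,3+1) = (3,4)
Fill (2+1,3+2) = (3,5)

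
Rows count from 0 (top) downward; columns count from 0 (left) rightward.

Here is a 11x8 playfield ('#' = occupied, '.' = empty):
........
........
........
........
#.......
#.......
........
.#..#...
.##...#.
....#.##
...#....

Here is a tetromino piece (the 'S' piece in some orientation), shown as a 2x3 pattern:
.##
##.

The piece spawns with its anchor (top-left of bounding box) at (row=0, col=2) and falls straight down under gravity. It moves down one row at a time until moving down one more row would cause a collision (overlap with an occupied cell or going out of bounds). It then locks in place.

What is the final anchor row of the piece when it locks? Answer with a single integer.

Spawn at (row=0, col=2). Try each row:
  row 0: fits
  row 1: fits
  row 2: fits
  row 3: fits
  row 4: fits
  row 5: fits
  row 6: fits
  row 7: blocked -> lock at row 6

Answer: 6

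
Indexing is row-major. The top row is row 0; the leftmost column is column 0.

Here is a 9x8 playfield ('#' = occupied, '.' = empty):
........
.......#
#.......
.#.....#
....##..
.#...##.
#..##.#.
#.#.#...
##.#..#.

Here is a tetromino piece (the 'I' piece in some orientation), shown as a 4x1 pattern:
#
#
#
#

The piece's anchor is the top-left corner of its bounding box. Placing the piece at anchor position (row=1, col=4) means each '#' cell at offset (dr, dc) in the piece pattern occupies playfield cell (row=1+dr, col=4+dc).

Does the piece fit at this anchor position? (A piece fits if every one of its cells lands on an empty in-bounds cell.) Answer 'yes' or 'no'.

Check each piece cell at anchor (1, 4):
  offset (0,0) -> (1,4): empty -> OK
  offset (1,0) -> (2,4): empty -> OK
  offset (2,0) -> (3,4): empty -> OK
  offset (3,0) -> (4,4): occupied ('#') -> FAIL
All cells valid: no

Answer: no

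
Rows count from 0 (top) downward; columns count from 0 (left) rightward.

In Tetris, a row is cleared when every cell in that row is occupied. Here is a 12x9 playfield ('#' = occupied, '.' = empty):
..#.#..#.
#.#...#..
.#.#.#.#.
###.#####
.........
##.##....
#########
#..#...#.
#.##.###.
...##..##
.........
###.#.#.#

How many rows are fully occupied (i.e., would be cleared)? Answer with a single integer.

Answer: 1

Derivation:
Check each row:
  row 0: 6 empty cells -> not full
  row 1: 6 empty cells -> not full
  row 2: 5 empty cells -> not full
  row 3: 1 empty cell -> not full
  row 4: 9 empty cells -> not full
  row 5: 5 empty cells -> not full
  row 6: 0 empty cells -> FULL (clear)
  row 7: 6 empty cells -> not full
  row 8: 3 empty cells -> not full
  row 9: 5 empty cells -> not full
  row 10: 9 empty cells -> not full
  row 11: 3 empty cells -> not full
Total rows cleared: 1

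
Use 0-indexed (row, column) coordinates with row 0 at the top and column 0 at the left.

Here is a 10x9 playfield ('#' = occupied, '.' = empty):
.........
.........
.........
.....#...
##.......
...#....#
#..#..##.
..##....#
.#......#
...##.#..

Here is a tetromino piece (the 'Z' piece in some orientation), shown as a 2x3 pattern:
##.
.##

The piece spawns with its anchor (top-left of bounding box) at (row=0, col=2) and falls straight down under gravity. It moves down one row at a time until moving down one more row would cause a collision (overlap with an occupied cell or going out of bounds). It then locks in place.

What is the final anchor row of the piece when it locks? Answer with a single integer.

Spawn at (row=0, col=2). Try each row:
  row 0: fits
  row 1: fits
  row 2: fits
  row 3: fits
  row 4: blocked -> lock at row 3

Answer: 3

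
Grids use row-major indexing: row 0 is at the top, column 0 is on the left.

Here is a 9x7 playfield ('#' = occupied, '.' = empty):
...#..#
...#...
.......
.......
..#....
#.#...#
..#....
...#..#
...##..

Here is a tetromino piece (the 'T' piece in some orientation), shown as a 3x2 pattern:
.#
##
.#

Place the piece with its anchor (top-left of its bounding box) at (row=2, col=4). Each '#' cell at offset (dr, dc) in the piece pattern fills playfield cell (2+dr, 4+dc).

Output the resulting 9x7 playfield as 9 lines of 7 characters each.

Answer: ...#..#
...#...
.....#.
....##.
..#..#.
#.#...#
..#....
...#..#
...##..

Derivation:
Fill (2+0,4+1) = (2,5)
Fill (2+1,4+0) = (3,4)
Fill (2+1,4+1) = (3,5)
Fill (2+2,4+1) = (4,5)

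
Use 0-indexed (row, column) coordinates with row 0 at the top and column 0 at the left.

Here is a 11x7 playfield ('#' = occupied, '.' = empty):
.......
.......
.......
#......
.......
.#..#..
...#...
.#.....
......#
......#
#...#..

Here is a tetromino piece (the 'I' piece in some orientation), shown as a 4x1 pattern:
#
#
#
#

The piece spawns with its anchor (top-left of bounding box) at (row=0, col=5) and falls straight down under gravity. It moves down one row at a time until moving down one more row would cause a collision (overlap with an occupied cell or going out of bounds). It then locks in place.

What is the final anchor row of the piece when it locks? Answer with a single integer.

Spawn at (row=0, col=5). Try each row:
  row 0: fits
  row 1: fits
  row 2: fits
  row 3: fits
  row 4: fits
  row 5: fits
  row 6: fits
  row 7: fits
  row 8: blocked -> lock at row 7

Answer: 7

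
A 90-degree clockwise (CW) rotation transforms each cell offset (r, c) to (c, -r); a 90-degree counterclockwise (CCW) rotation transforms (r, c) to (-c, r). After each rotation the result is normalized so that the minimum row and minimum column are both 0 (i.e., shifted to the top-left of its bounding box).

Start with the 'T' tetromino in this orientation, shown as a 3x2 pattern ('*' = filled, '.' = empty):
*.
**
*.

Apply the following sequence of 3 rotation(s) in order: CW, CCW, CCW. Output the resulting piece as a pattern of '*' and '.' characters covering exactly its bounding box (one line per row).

Start:
*.
**
*.
After rotation 1 (CW):
***
.*.
After rotation 2 (CCW):
*.
**
*.
After rotation 3 (CCW):
.*.
***

Answer: .*.
***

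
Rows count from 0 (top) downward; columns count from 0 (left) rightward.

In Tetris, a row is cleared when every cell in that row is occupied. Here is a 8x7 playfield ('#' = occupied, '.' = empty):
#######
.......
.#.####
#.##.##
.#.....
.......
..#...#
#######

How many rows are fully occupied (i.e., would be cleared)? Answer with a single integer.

Check each row:
  row 0: 0 empty cells -> FULL (clear)
  row 1: 7 empty cells -> not full
  row 2: 2 empty cells -> not full
  row 3: 2 empty cells -> not full
  row 4: 6 empty cells -> not full
  row 5: 7 empty cells -> not full
  row 6: 5 empty cells -> not full
  row 7: 0 empty cells -> FULL (clear)
Total rows cleared: 2

Answer: 2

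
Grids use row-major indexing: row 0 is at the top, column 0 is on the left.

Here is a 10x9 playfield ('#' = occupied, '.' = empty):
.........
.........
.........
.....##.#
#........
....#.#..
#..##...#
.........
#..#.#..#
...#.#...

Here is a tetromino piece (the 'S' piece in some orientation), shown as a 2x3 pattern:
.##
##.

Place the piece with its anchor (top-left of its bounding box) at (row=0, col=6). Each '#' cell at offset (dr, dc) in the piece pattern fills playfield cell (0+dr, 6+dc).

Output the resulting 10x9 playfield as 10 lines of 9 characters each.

Fill (0+0,6+1) = (0,7)
Fill (0+0,6+2) = (0,8)
Fill (0+1,6+0) = (1,6)
Fill (0+1,6+1) = (1,7)

Answer: .......##
......##.
.........
.....##.#
#........
....#.#..
#..##...#
.........
#..#.#..#
...#.#...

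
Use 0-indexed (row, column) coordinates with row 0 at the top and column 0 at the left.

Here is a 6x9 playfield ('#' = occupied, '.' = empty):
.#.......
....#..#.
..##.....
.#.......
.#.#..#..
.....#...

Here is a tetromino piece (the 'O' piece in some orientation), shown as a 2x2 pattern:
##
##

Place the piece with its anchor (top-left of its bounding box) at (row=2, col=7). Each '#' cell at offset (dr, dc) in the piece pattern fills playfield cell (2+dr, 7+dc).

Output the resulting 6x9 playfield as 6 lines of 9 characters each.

Answer: .#.......
....#..#.
..##...##
.#.....##
.#.#..#..
.....#...

Derivation:
Fill (2+0,7+0) = (2,7)
Fill (2+0,7+1) = (2,8)
Fill (2+1,7+0) = (3,7)
Fill (2+1,7+1) = (3,8)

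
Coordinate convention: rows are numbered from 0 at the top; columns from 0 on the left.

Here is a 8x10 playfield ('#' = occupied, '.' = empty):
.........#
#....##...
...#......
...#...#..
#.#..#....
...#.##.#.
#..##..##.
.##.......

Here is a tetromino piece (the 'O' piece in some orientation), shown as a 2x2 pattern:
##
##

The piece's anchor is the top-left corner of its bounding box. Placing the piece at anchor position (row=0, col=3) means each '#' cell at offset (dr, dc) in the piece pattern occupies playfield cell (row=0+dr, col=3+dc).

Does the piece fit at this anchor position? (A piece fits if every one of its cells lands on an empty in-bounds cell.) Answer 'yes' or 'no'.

Check each piece cell at anchor (0, 3):
  offset (0,0) -> (0,3): empty -> OK
  offset (0,1) -> (0,4): empty -> OK
  offset (1,0) -> (1,3): empty -> OK
  offset (1,1) -> (1,4): empty -> OK
All cells valid: yes

Answer: yes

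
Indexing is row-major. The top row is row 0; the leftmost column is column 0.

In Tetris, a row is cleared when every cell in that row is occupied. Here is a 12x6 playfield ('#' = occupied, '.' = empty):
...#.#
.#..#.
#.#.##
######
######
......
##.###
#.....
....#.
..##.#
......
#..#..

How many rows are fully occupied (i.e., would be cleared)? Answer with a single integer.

Answer: 2

Derivation:
Check each row:
  row 0: 4 empty cells -> not full
  row 1: 4 empty cells -> not full
  row 2: 2 empty cells -> not full
  row 3: 0 empty cells -> FULL (clear)
  row 4: 0 empty cells -> FULL (clear)
  row 5: 6 empty cells -> not full
  row 6: 1 empty cell -> not full
  row 7: 5 empty cells -> not full
  row 8: 5 empty cells -> not full
  row 9: 3 empty cells -> not full
  row 10: 6 empty cells -> not full
  row 11: 4 empty cells -> not full
Total rows cleared: 2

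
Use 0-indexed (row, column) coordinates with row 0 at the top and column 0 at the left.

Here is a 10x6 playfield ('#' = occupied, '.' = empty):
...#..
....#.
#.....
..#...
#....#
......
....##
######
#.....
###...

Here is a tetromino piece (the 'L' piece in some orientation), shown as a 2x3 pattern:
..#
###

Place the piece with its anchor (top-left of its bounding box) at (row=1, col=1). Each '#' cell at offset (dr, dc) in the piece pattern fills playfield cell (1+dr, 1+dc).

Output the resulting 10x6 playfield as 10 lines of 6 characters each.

Answer: ...#..
...##.
####..
..#...
#....#
......
....##
######
#.....
###...

Derivation:
Fill (1+0,1+2) = (1,3)
Fill (1+1,1+0) = (2,1)
Fill (1+1,1+1) = (2,2)
Fill (1+1,1+2) = (2,3)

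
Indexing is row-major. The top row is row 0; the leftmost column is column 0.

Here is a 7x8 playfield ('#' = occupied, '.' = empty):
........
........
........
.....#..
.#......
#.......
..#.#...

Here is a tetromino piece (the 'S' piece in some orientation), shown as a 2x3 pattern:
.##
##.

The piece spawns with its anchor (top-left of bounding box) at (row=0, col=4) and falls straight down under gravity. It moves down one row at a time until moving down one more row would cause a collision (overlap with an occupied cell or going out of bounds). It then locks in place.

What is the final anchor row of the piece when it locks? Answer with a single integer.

Answer: 1

Derivation:
Spawn at (row=0, col=4). Try each row:
  row 0: fits
  row 1: fits
  row 2: blocked -> lock at row 1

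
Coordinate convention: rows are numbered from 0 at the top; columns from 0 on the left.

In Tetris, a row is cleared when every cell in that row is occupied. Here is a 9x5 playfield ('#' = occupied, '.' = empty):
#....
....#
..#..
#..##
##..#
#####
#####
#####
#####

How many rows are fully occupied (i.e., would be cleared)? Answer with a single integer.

Answer: 4

Derivation:
Check each row:
  row 0: 4 empty cells -> not full
  row 1: 4 empty cells -> not full
  row 2: 4 empty cells -> not full
  row 3: 2 empty cells -> not full
  row 4: 2 empty cells -> not full
  row 5: 0 empty cells -> FULL (clear)
  row 6: 0 empty cells -> FULL (clear)
  row 7: 0 empty cells -> FULL (clear)
  row 8: 0 empty cells -> FULL (clear)
Total rows cleared: 4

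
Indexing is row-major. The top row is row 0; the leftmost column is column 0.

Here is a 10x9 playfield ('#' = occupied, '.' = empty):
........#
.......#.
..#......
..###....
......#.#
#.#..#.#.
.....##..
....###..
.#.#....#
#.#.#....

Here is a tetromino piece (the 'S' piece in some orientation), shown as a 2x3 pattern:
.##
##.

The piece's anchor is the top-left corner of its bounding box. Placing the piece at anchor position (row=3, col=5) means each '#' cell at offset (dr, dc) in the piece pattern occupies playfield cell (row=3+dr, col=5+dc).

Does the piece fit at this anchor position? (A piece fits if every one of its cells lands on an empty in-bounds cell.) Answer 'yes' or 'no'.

Check each piece cell at anchor (3, 5):
  offset (0,1) -> (3,6): empty -> OK
  offset (0,2) -> (3,7): empty -> OK
  offset (1,0) -> (4,5): empty -> OK
  offset (1,1) -> (4,6): occupied ('#') -> FAIL
All cells valid: no

Answer: no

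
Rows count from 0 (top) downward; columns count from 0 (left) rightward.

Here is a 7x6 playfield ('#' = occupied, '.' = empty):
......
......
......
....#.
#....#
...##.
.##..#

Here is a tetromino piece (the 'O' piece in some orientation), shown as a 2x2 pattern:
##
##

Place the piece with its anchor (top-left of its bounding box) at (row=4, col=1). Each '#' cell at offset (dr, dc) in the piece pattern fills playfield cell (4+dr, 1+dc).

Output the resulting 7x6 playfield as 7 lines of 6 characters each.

Fill (4+0,1+0) = (4,1)
Fill (4+0,1+1) = (4,2)
Fill (4+1,1+0) = (5,1)
Fill (4+1,1+1) = (5,2)

Answer: ......
......
......
....#.
###..#
.####.
.##..#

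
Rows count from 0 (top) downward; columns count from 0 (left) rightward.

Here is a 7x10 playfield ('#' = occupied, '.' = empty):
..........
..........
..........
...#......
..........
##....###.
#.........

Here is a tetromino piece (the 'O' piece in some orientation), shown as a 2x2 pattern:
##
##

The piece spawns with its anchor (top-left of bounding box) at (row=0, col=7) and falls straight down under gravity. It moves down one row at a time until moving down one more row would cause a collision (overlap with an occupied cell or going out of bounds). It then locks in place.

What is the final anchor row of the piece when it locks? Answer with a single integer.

Spawn at (row=0, col=7). Try each row:
  row 0: fits
  row 1: fits
  row 2: fits
  row 3: fits
  row 4: blocked -> lock at row 3

Answer: 3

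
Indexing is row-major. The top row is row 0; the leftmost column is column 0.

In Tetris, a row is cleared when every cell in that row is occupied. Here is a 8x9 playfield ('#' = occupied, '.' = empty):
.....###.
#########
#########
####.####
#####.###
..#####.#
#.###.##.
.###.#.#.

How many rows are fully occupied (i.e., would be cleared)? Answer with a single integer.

Answer: 2

Derivation:
Check each row:
  row 0: 6 empty cells -> not full
  row 1: 0 empty cells -> FULL (clear)
  row 2: 0 empty cells -> FULL (clear)
  row 3: 1 empty cell -> not full
  row 4: 1 empty cell -> not full
  row 5: 3 empty cells -> not full
  row 6: 3 empty cells -> not full
  row 7: 4 empty cells -> not full
Total rows cleared: 2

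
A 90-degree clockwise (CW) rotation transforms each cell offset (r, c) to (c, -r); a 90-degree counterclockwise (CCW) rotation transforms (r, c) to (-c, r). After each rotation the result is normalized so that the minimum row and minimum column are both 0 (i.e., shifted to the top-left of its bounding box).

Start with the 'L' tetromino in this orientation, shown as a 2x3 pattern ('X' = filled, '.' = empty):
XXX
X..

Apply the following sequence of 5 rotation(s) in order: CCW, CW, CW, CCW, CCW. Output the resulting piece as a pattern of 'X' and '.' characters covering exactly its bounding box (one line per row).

Answer: X.
X.
XX

Derivation:
Start:
XXX
X..
After rotation 1 (CCW):
X.
X.
XX
After rotation 2 (CW):
XXX
X..
After rotation 3 (CW):
XX
.X
.X
After rotation 4 (CCW):
XXX
X..
After rotation 5 (CCW):
X.
X.
XX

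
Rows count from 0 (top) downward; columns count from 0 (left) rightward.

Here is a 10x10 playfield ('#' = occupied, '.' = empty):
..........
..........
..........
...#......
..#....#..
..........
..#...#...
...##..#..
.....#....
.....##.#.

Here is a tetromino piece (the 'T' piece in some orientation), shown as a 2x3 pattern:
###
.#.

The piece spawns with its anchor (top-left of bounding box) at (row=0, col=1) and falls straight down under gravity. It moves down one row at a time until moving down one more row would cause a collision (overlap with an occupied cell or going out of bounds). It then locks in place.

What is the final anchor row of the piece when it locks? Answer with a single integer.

Answer: 2

Derivation:
Spawn at (row=0, col=1). Try each row:
  row 0: fits
  row 1: fits
  row 2: fits
  row 3: blocked -> lock at row 2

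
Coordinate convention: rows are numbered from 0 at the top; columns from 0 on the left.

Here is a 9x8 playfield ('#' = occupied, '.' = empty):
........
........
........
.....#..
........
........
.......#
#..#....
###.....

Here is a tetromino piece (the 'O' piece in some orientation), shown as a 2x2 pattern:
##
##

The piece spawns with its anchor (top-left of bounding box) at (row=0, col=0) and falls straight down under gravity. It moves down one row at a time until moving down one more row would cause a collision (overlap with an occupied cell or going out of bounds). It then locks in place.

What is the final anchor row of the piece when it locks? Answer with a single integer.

Spawn at (row=0, col=0). Try each row:
  row 0: fits
  row 1: fits
  row 2: fits
  row 3: fits
  row 4: fits
  row 5: fits
  row 6: blocked -> lock at row 5

Answer: 5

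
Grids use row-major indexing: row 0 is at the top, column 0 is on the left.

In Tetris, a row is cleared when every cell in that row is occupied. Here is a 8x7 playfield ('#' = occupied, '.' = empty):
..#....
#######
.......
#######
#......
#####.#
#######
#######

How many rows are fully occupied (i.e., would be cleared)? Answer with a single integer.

Answer: 4

Derivation:
Check each row:
  row 0: 6 empty cells -> not full
  row 1: 0 empty cells -> FULL (clear)
  row 2: 7 empty cells -> not full
  row 3: 0 empty cells -> FULL (clear)
  row 4: 6 empty cells -> not full
  row 5: 1 empty cell -> not full
  row 6: 0 empty cells -> FULL (clear)
  row 7: 0 empty cells -> FULL (clear)
Total rows cleared: 4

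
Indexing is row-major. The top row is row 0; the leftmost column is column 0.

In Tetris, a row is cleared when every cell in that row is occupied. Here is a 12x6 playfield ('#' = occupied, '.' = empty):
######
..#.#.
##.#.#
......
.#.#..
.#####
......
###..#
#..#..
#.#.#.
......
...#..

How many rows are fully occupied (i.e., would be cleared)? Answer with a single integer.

Check each row:
  row 0: 0 empty cells -> FULL (clear)
  row 1: 4 empty cells -> not full
  row 2: 2 empty cells -> not full
  row 3: 6 empty cells -> not full
  row 4: 4 empty cells -> not full
  row 5: 1 empty cell -> not full
  row 6: 6 empty cells -> not full
  row 7: 2 empty cells -> not full
  row 8: 4 empty cells -> not full
  row 9: 3 empty cells -> not full
  row 10: 6 empty cells -> not full
  row 11: 5 empty cells -> not full
Total rows cleared: 1

Answer: 1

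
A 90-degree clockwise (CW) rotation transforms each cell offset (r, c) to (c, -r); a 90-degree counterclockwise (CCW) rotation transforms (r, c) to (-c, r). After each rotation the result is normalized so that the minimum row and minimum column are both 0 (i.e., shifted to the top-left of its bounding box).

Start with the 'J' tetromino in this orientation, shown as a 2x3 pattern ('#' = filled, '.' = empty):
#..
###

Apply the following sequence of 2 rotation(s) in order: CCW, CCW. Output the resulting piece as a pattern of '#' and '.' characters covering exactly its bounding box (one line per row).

Start:
#..
###
After rotation 1 (CCW):
.#
.#
##
After rotation 2 (CCW):
###
..#

Answer: ###
..#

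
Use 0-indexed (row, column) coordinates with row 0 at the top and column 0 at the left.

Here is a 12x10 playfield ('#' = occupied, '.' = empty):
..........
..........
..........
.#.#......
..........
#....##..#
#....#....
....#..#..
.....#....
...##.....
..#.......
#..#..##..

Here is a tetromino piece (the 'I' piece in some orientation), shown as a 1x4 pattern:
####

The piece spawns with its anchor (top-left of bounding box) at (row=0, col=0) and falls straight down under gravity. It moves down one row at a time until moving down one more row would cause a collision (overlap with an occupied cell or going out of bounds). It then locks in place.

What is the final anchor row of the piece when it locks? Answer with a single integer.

Spawn at (row=0, col=0). Try each row:
  row 0: fits
  row 1: fits
  row 2: fits
  row 3: blocked -> lock at row 2

Answer: 2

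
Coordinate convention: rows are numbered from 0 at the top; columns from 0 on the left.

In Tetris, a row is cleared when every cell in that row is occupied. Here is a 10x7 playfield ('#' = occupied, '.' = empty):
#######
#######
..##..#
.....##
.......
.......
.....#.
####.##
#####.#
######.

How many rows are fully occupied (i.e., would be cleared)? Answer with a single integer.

Check each row:
  row 0: 0 empty cells -> FULL (clear)
  row 1: 0 empty cells -> FULL (clear)
  row 2: 4 empty cells -> not full
  row 3: 5 empty cells -> not full
  row 4: 7 empty cells -> not full
  row 5: 7 empty cells -> not full
  row 6: 6 empty cells -> not full
  row 7: 1 empty cell -> not full
  row 8: 1 empty cell -> not full
  row 9: 1 empty cell -> not full
Total rows cleared: 2

Answer: 2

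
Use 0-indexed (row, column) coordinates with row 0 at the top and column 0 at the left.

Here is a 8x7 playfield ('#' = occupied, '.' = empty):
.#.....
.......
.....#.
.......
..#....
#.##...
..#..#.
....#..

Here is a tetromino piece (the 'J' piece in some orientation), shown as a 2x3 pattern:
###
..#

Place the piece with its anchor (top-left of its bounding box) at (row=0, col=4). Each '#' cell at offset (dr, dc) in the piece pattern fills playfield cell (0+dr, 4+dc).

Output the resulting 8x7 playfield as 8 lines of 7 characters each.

Fill (0+0,4+0) = (0,4)
Fill (0+0,4+1) = (0,5)
Fill (0+0,4+2) = (0,6)
Fill (0+1,4+2) = (1,6)

Answer: .#..###
......#
.....#.
.......
..#....
#.##...
..#..#.
....#..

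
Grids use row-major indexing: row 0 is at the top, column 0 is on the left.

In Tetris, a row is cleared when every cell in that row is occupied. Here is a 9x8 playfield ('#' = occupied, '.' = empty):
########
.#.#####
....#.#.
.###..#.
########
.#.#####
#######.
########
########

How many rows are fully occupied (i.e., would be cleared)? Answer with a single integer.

Check each row:
  row 0: 0 empty cells -> FULL (clear)
  row 1: 2 empty cells -> not full
  row 2: 6 empty cells -> not full
  row 3: 4 empty cells -> not full
  row 4: 0 empty cells -> FULL (clear)
  row 5: 2 empty cells -> not full
  row 6: 1 empty cell -> not full
  row 7: 0 empty cells -> FULL (clear)
  row 8: 0 empty cells -> FULL (clear)
Total rows cleared: 4

Answer: 4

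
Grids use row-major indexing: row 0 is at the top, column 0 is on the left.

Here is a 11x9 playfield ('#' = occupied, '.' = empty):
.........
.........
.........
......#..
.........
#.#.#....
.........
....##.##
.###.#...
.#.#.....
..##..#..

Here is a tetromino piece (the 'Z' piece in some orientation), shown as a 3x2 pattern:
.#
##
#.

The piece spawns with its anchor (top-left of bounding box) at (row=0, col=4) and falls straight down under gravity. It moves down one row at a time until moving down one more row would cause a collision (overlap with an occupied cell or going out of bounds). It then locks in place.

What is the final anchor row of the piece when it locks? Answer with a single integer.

Spawn at (row=0, col=4). Try each row:
  row 0: fits
  row 1: fits
  row 2: fits
  row 3: blocked -> lock at row 2

Answer: 2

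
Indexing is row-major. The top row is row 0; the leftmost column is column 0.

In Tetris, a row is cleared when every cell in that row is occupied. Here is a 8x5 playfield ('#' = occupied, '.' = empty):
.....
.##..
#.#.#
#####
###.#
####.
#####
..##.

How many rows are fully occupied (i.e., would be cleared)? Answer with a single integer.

Answer: 2

Derivation:
Check each row:
  row 0: 5 empty cells -> not full
  row 1: 3 empty cells -> not full
  row 2: 2 empty cells -> not full
  row 3: 0 empty cells -> FULL (clear)
  row 4: 1 empty cell -> not full
  row 5: 1 empty cell -> not full
  row 6: 0 empty cells -> FULL (clear)
  row 7: 3 empty cells -> not full
Total rows cleared: 2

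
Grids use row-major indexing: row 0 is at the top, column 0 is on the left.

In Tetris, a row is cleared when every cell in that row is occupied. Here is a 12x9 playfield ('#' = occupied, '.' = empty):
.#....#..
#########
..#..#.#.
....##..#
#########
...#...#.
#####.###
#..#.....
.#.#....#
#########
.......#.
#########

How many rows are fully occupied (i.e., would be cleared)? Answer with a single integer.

Check each row:
  row 0: 7 empty cells -> not full
  row 1: 0 empty cells -> FULL (clear)
  row 2: 6 empty cells -> not full
  row 3: 6 empty cells -> not full
  row 4: 0 empty cells -> FULL (clear)
  row 5: 7 empty cells -> not full
  row 6: 1 empty cell -> not full
  row 7: 7 empty cells -> not full
  row 8: 6 empty cells -> not full
  row 9: 0 empty cells -> FULL (clear)
  row 10: 8 empty cells -> not full
  row 11: 0 empty cells -> FULL (clear)
Total rows cleared: 4

Answer: 4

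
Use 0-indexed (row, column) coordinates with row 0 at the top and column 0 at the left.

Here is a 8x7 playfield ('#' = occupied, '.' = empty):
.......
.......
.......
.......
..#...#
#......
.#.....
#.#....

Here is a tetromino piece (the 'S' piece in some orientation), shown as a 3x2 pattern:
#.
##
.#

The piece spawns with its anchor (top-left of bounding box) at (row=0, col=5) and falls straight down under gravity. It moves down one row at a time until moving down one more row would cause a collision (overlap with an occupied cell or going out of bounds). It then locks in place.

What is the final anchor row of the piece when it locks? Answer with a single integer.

Spawn at (row=0, col=5). Try each row:
  row 0: fits
  row 1: fits
  row 2: blocked -> lock at row 1

Answer: 1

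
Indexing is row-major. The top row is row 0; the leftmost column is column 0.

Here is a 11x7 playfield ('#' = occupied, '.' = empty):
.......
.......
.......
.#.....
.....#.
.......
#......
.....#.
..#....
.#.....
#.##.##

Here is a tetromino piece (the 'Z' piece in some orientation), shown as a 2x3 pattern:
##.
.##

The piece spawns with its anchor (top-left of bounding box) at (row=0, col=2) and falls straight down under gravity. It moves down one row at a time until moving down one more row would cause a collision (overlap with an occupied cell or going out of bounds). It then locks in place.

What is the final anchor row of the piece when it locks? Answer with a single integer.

Answer: 7

Derivation:
Spawn at (row=0, col=2). Try each row:
  row 0: fits
  row 1: fits
  row 2: fits
  row 3: fits
  row 4: fits
  row 5: fits
  row 6: fits
  row 7: fits
  row 8: blocked -> lock at row 7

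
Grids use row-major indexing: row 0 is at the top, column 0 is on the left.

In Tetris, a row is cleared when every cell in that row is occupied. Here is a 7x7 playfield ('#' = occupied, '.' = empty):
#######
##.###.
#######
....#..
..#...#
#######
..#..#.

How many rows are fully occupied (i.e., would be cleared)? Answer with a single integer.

Answer: 3

Derivation:
Check each row:
  row 0: 0 empty cells -> FULL (clear)
  row 1: 2 empty cells -> not full
  row 2: 0 empty cells -> FULL (clear)
  row 3: 6 empty cells -> not full
  row 4: 5 empty cells -> not full
  row 5: 0 empty cells -> FULL (clear)
  row 6: 5 empty cells -> not full
Total rows cleared: 3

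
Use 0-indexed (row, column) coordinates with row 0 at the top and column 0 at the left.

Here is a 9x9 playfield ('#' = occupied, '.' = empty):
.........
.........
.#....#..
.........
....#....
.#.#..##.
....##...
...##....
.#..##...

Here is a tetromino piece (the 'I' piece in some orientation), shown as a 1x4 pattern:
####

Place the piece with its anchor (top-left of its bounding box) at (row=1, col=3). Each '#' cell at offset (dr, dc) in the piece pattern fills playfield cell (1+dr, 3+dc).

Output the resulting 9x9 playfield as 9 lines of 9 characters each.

Fill (1+0,3+0) = (1,3)
Fill (1+0,3+1) = (1,4)
Fill (1+0,3+2) = (1,5)
Fill (1+0,3+3) = (1,6)

Answer: .........
...####..
.#....#..
.........
....#....
.#.#..##.
....##...
...##....
.#..##...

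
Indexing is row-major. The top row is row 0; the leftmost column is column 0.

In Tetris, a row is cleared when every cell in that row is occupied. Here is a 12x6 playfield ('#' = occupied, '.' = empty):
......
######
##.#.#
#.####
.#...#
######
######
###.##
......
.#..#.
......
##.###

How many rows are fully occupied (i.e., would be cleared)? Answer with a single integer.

Answer: 3

Derivation:
Check each row:
  row 0: 6 empty cells -> not full
  row 1: 0 empty cells -> FULL (clear)
  row 2: 2 empty cells -> not full
  row 3: 1 empty cell -> not full
  row 4: 4 empty cells -> not full
  row 5: 0 empty cells -> FULL (clear)
  row 6: 0 empty cells -> FULL (clear)
  row 7: 1 empty cell -> not full
  row 8: 6 empty cells -> not full
  row 9: 4 empty cells -> not full
  row 10: 6 empty cells -> not full
  row 11: 1 empty cell -> not full
Total rows cleared: 3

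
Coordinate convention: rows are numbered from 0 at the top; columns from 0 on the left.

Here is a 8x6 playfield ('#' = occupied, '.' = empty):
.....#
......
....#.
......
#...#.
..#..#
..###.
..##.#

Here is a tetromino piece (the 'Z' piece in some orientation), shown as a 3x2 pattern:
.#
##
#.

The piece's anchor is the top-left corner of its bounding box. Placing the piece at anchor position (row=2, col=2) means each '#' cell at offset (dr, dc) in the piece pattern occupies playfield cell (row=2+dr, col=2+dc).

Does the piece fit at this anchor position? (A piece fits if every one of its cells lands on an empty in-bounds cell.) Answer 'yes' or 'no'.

Answer: yes

Derivation:
Check each piece cell at anchor (2, 2):
  offset (0,1) -> (2,3): empty -> OK
  offset (1,0) -> (3,2): empty -> OK
  offset (1,1) -> (3,3): empty -> OK
  offset (2,0) -> (4,2): empty -> OK
All cells valid: yes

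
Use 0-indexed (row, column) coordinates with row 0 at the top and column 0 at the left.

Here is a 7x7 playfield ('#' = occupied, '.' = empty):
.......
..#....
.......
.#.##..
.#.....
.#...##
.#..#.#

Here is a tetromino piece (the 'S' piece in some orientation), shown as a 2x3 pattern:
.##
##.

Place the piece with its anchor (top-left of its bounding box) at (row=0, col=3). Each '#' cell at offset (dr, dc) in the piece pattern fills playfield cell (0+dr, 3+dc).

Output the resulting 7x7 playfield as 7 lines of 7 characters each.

Fill (0+0,3+1) = (0,4)
Fill (0+0,3+2) = (0,5)
Fill (0+1,3+0) = (1,3)
Fill (0+1,3+1) = (1,4)

Answer: ....##.
..###..
.......
.#.##..
.#.....
.#...##
.#..#.#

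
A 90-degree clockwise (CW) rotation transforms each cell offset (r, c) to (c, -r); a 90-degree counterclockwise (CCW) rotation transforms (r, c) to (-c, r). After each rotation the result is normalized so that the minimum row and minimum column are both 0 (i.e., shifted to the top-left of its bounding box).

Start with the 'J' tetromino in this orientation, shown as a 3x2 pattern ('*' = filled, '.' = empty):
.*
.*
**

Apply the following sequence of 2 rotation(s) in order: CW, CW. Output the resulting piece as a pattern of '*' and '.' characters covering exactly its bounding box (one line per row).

Answer: **
*.
*.

Derivation:
Start:
.*
.*
**
After rotation 1 (CW):
*..
***
After rotation 2 (CW):
**
*.
*.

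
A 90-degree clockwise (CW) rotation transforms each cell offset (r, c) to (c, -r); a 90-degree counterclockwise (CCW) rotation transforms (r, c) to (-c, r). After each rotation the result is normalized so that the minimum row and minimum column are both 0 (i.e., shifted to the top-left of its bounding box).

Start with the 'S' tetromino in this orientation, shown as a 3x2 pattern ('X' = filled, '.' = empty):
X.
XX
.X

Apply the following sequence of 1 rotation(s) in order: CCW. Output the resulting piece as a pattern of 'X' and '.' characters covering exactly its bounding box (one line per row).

Answer: .XX
XX.

Derivation:
Start:
X.
XX
.X
After rotation 1 (CCW):
.XX
XX.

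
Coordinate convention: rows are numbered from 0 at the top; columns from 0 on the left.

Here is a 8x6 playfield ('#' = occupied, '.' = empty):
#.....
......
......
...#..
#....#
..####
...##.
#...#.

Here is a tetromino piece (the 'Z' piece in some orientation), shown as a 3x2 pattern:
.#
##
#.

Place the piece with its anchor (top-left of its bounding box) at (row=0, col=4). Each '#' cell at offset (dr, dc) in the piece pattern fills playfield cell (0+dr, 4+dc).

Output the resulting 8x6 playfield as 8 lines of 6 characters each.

Answer: #....#
....##
....#.
...#..
#....#
..####
...##.
#...#.

Derivation:
Fill (0+0,4+1) = (0,5)
Fill (0+1,4+0) = (1,4)
Fill (0+1,4+1) = (1,5)
Fill (0+2,4+0) = (2,4)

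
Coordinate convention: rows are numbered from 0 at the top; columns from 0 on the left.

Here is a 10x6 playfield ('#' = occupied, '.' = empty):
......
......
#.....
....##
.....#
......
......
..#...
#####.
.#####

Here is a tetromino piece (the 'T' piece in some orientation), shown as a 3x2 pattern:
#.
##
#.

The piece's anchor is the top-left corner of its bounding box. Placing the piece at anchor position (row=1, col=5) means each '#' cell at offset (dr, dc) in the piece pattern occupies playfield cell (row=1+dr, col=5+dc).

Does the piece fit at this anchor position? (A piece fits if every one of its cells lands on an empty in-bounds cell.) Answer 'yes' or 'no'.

Check each piece cell at anchor (1, 5):
  offset (0,0) -> (1,5): empty -> OK
  offset (1,0) -> (2,5): empty -> OK
  offset (1,1) -> (2,6): out of bounds -> FAIL
  offset (2,0) -> (3,5): occupied ('#') -> FAIL
All cells valid: no

Answer: no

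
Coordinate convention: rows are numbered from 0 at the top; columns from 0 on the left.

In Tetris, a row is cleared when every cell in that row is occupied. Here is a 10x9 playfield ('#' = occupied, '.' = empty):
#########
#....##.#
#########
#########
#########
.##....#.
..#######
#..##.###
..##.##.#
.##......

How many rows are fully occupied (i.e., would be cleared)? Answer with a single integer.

Check each row:
  row 0: 0 empty cells -> FULL (clear)
  row 1: 5 empty cells -> not full
  row 2: 0 empty cells -> FULL (clear)
  row 3: 0 empty cells -> FULL (clear)
  row 4: 0 empty cells -> FULL (clear)
  row 5: 6 empty cells -> not full
  row 6: 2 empty cells -> not full
  row 7: 3 empty cells -> not full
  row 8: 4 empty cells -> not full
  row 9: 7 empty cells -> not full
Total rows cleared: 4

Answer: 4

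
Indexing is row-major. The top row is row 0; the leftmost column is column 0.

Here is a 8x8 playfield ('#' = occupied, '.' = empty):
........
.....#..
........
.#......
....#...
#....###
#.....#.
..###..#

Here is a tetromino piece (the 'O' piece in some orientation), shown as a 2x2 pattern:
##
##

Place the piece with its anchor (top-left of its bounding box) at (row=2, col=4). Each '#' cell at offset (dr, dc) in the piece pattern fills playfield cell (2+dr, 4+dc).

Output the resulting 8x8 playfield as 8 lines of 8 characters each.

Fill (2+0,4+0) = (2,4)
Fill (2+0,4+1) = (2,5)
Fill (2+1,4+0) = (3,4)
Fill (2+1,4+1) = (3,5)

Answer: ........
.....#..
....##..
.#..##..
....#...
#....###
#.....#.
..###..#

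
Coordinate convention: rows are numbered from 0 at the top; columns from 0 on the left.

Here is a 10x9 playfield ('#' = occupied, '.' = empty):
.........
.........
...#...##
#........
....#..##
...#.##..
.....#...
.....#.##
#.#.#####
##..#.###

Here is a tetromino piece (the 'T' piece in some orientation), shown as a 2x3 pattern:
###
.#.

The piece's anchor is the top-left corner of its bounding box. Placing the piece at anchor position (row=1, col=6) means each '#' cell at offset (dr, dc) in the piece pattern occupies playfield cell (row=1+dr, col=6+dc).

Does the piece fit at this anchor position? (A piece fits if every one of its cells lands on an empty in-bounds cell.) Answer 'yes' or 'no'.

Answer: no

Derivation:
Check each piece cell at anchor (1, 6):
  offset (0,0) -> (1,6): empty -> OK
  offset (0,1) -> (1,7): empty -> OK
  offset (0,2) -> (1,8): empty -> OK
  offset (1,1) -> (2,7): occupied ('#') -> FAIL
All cells valid: no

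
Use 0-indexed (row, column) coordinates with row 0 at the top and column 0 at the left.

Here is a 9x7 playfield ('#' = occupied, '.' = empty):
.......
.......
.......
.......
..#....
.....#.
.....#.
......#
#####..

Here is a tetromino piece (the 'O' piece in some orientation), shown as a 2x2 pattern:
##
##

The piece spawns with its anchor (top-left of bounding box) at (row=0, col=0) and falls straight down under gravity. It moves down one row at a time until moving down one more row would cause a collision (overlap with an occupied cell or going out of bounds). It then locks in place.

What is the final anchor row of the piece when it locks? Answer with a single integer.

Spawn at (row=0, col=0). Try each row:
  row 0: fits
  row 1: fits
  row 2: fits
  row 3: fits
  row 4: fits
  row 5: fits
  row 6: fits
  row 7: blocked -> lock at row 6

Answer: 6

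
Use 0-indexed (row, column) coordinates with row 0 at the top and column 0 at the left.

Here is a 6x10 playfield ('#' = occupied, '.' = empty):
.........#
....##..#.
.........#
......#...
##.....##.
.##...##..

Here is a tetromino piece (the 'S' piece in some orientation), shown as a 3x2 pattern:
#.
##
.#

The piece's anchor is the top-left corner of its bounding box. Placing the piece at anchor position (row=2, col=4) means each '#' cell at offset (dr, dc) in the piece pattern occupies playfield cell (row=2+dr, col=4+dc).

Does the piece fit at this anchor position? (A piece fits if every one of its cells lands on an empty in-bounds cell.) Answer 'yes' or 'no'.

Answer: yes

Derivation:
Check each piece cell at anchor (2, 4):
  offset (0,0) -> (2,4): empty -> OK
  offset (1,0) -> (3,4): empty -> OK
  offset (1,1) -> (3,5): empty -> OK
  offset (2,1) -> (4,5): empty -> OK
All cells valid: yes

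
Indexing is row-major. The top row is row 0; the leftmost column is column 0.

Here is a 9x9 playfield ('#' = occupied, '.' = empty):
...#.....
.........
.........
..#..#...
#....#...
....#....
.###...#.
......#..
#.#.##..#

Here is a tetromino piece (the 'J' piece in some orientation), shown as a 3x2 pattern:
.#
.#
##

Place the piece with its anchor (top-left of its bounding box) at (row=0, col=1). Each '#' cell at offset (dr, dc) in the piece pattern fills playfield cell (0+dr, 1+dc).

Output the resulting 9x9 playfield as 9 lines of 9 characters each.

Answer: ..##.....
..#......
.##......
..#..#...
#....#...
....#....
.###...#.
......#..
#.#.##..#

Derivation:
Fill (0+0,1+1) = (0,2)
Fill (0+1,1+1) = (1,2)
Fill (0+2,1+0) = (2,1)
Fill (0+2,1+1) = (2,2)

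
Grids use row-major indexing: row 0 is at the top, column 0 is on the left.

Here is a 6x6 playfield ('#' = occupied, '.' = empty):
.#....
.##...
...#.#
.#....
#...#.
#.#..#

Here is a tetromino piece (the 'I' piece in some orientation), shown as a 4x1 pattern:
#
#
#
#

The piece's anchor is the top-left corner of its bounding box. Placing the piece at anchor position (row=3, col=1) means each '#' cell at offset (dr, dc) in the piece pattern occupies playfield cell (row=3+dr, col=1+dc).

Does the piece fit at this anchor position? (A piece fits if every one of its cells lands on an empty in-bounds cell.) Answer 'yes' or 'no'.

Answer: no

Derivation:
Check each piece cell at anchor (3, 1):
  offset (0,0) -> (3,1): occupied ('#') -> FAIL
  offset (1,0) -> (4,1): empty -> OK
  offset (2,0) -> (5,1): empty -> OK
  offset (3,0) -> (6,1): out of bounds -> FAIL
All cells valid: no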